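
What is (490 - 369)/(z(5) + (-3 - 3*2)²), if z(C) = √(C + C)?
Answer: 9801/6551 - 121*√10/6551 ≈ 1.4377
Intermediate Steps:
z(C) = √2*√C (z(C) = √(2*C) = √2*√C)
(490 - 369)/(z(5) + (-3 - 3*2)²) = (490 - 369)/(√2*√5 + (-3 - 3*2)²) = 121/(√10 + (-3 - 6)²) = 121/(√10 + (-9)²) = 121/(√10 + 81) = 121/(81 + √10)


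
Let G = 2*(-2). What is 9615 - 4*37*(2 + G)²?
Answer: 9023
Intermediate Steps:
G = -4
9615 - 4*37*(2 + G)² = 9615 - 4*37*(2 - 4)² = 9615 - 148*(-2)² = 9615 - 148*4 = 9615 - 1*592 = 9615 - 592 = 9023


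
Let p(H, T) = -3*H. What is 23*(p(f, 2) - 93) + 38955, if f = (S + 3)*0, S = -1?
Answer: 36816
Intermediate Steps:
f = 0 (f = (-1 + 3)*0 = 2*0 = 0)
23*(p(f, 2) - 93) + 38955 = 23*(-3*0 - 93) + 38955 = 23*(0 - 93) + 38955 = 23*(-93) + 38955 = -2139 + 38955 = 36816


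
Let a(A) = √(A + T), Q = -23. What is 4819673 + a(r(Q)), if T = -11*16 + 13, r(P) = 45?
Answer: 4819673 + I*√118 ≈ 4.8197e+6 + 10.863*I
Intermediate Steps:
T = -163 (T = -176 + 13 = -163)
a(A) = √(-163 + A) (a(A) = √(A - 163) = √(-163 + A))
4819673 + a(r(Q)) = 4819673 + √(-163 + 45) = 4819673 + √(-118) = 4819673 + I*√118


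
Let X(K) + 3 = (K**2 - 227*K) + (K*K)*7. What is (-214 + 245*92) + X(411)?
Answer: 1280394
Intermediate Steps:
X(K) = -3 - 227*K + 8*K**2 (X(K) = -3 + ((K**2 - 227*K) + (K*K)*7) = -3 + ((K**2 - 227*K) + K**2*7) = -3 + ((K**2 - 227*K) + 7*K**2) = -3 + (-227*K + 8*K**2) = -3 - 227*K + 8*K**2)
(-214 + 245*92) + X(411) = (-214 + 245*92) + (-3 - 227*411 + 8*411**2) = (-214 + 22540) + (-3 - 93297 + 8*168921) = 22326 + (-3 - 93297 + 1351368) = 22326 + 1258068 = 1280394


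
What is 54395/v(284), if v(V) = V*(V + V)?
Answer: 54395/161312 ≈ 0.33720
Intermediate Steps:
v(V) = 2*V**2 (v(V) = V*(2*V) = 2*V**2)
54395/v(284) = 54395/((2*284**2)) = 54395/((2*80656)) = 54395/161312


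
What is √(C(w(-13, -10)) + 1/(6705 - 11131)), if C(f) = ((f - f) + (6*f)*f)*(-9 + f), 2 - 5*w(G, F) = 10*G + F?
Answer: √1149456381959990/110650 ≈ 306.40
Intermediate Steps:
w(G, F) = ⅖ - 2*G - F/5 (w(G, F) = ⅖ - (10*G + F)/5 = ⅖ - (F + 10*G)/5 = ⅖ + (-2*G - F/5) = ⅖ - 2*G - F/5)
C(f) = 6*f²*(-9 + f) (C(f) = (0 + 6*f²)*(-9 + f) = (6*f²)*(-9 + f) = 6*f²*(-9 + f))
√(C(w(-13, -10)) + 1/(6705 - 11131)) = √(6*(⅖ - 2*(-13) - ⅕*(-10))²*(-9 + (⅖ - 2*(-13) - ⅕*(-10))) + 1/(6705 - 11131)) = √(6*(⅖ + 26 + 2)²*(-9 + (⅖ + 26 + 2)) + 1/(-4426)) = √(6*(142/5)²*(-9 + 142/5) - 1/4426) = √(6*(20164/25)*(97/5) - 1/4426) = √(11735448/125 - 1/4426) = √(51941092723/553250) = √1149456381959990/110650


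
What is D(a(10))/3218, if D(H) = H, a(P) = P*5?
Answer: 25/1609 ≈ 0.015538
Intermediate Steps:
a(P) = 5*P
D(a(10))/3218 = (5*10)/3218 = 50*(1/3218) = 25/1609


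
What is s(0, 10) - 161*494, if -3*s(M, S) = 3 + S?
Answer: -238615/3 ≈ -79538.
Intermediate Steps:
s(M, S) = -1 - S/3 (s(M, S) = -(3 + S)/3 = -1 - S/3)
s(0, 10) - 161*494 = (-1 - ⅓*10) - 161*494 = (-1 - 10/3) - 79534 = -13/3 - 79534 = -238615/3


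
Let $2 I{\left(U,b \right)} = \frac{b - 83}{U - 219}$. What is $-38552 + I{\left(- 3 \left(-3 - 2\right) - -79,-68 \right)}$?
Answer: $- \frac{9637849}{250} \approx -38551.0$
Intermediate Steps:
$I{\left(U,b \right)} = \frac{-83 + b}{2 \left(-219 + U\right)}$ ($I{\left(U,b \right)} = \frac{\left(b - 83\right) \frac{1}{U - 219}}{2} = \frac{\left(-83 + b\right) \frac{1}{-219 + U}}{2} = \frac{\frac{1}{-219 + U} \left(-83 + b\right)}{2} = \frac{-83 + b}{2 \left(-219 + U\right)}$)
$-38552 + I{\left(- 3 \left(-3 - 2\right) - -79,-68 \right)} = -38552 + \frac{-83 - 68}{2 \left(-219 - \left(-79 + 3 \left(-3 - 2\right)\right)\right)} = -38552 + \frac{1}{2} \frac{1}{-219 + \left(\left(-3\right) \left(-5\right) + 79\right)} \left(-151\right) = -38552 + \frac{1}{2} \frac{1}{-219 + \left(15 + 79\right)} \left(-151\right) = -38552 + \frac{1}{2} \frac{1}{-219 + 94} \left(-151\right) = -38552 + \frac{1}{2} \frac{1}{-125} \left(-151\right) = -38552 + \frac{1}{2} \left(- \frac{1}{125}\right) \left(-151\right) = -38552 + \frac{151}{250} = - \frac{9637849}{250}$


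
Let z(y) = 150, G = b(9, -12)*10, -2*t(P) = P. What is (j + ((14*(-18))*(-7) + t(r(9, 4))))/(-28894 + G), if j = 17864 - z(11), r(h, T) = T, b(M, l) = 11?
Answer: -4869/7196 ≈ -0.67663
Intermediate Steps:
t(P) = -P/2
G = 110 (G = 11*10 = 110)
j = 17714 (j = 17864 - 1*150 = 17864 - 150 = 17714)
(j + ((14*(-18))*(-7) + t(r(9, 4))))/(-28894 + G) = (17714 + ((14*(-18))*(-7) - ½*4))/(-28894 + 110) = (17714 + (-252*(-7) - 2))/(-28784) = (17714 + (1764 - 2))*(-1/28784) = (17714 + 1762)*(-1/28784) = 19476*(-1/28784) = -4869/7196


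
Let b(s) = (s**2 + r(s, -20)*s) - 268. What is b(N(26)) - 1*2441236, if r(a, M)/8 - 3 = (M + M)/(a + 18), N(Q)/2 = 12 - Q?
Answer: -2442288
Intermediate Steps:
N(Q) = 24 - 2*Q (N(Q) = 2*(12 - Q) = 24 - 2*Q)
r(a, M) = 24 + 16*M/(18 + a) (r(a, M) = 24 + 8*((M + M)/(a + 18)) = 24 + 8*((2*M)/(18 + a)) = 24 + 8*(2*M/(18 + a)) = 24 + 16*M/(18 + a))
b(s) = -268 + s**2 + 8*s*(14 + 3*s)/(18 + s) (b(s) = (s**2 + (8*(54 + 2*(-20) + 3*s)/(18 + s))*s) - 268 = (s**2 + (8*(54 - 40 + 3*s)/(18 + s))*s) - 268 = (s**2 + (8*(14 + 3*s)/(18 + s))*s) - 268 = (s**2 + 8*s*(14 + 3*s)/(18 + s)) - 268 = -268 + s**2 + 8*s*(14 + 3*s)/(18 + s))
b(N(26)) - 1*2441236 = (-4824 + (24 - 2*26)**3 - 156*(24 - 2*26) + 42*(24 - 2*26)**2)/(18 + (24 - 2*26)) - 1*2441236 = (-4824 + (24 - 52)**3 - 156*(24 - 52) + 42*(24 - 52)**2)/(18 + (24 - 52)) - 2441236 = (-4824 + (-28)**3 - 156*(-28) + 42*(-28)**2)/(18 - 28) - 2441236 = (-4824 - 21952 + 4368 + 42*784)/(-10) - 2441236 = -(-4824 - 21952 + 4368 + 32928)/10 - 2441236 = -1/10*10520 - 2441236 = -1052 - 2441236 = -2442288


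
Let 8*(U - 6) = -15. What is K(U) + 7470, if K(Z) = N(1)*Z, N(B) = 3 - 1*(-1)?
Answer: 14973/2 ≈ 7486.5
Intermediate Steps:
N(B) = 4 (N(B) = 3 + 1 = 4)
U = 33/8 (U = 6 + (⅛)*(-15) = 6 - 15/8 = 33/8 ≈ 4.1250)
K(Z) = 4*Z
K(U) + 7470 = 4*(33/8) + 7470 = 33/2 + 7470 = 14973/2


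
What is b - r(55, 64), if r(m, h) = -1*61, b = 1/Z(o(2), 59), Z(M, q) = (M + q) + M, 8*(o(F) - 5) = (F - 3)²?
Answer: 16901/277 ≈ 61.014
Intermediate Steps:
o(F) = 5 + (-3 + F)²/8 (o(F) = 5 + (F - 3)²/8 = 5 + (-3 + F)²/8)
Z(M, q) = q + 2*M
b = 4/277 (b = 1/(59 + 2*(5 + (-3 + 2)²/8)) = 1/(59 + 2*(5 + (⅛)*(-1)²)) = 1/(59 + 2*(5 + (⅛)*1)) = 1/(59 + 2*(5 + ⅛)) = 1/(59 + 2*(41/8)) = 1/(59 + 41/4) = 1/(277/4) = 4/277 ≈ 0.014440)
r(m, h) = -61
b - r(55, 64) = 4/277 - 1*(-61) = 4/277 + 61 = 16901/277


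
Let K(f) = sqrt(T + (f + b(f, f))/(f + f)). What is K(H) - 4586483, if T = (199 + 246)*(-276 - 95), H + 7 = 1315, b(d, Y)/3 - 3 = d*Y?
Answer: -4586483 + I*sqrt(31010835066)/436 ≈ -4.5865e+6 + 403.9*I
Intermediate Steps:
b(d, Y) = 9 + 3*Y*d (b(d, Y) = 9 + 3*(d*Y) = 9 + 3*(Y*d) = 9 + 3*Y*d)
H = 1308 (H = -7 + 1315 = 1308)
T = -165095 (T = 445*(-371) = -165095)
K(f) = sqrt(-165095 + (9 + f + 3*f**2)/(2*f)) (K(f) = sqrt(-165095 + (f + (9 + 3*f*f))/(f + f)) = sqrt(-165095 + (f + (9 + 3*f**2))/((2*f))) = sqrt(-165095 + (9 + f + 3*f**2)*(1/(2*f))) = sqrt(-165095 + (9 + f + 3*f**2)/(2*f)))
K(H) - 4586483 = sqrt(-660378 + 6*1308 + 18/1308)/2 - 4586483 = sqrt(-660378 + 7848 + 18*(1/1308))/2 - 4586483 = sqrt(-660378 + 7848 + 3/218)/2 - 4586483 = sqrt(-142251537/218)/2 - 4586483 = (I*sqrt(31010835066)/218)/2 - 4586483 = I*sqrt(31010835066)/436 - 4586483 = -4586483 + I*sqrt(31010835066)/436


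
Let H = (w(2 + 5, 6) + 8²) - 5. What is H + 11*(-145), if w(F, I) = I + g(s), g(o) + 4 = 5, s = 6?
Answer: -1529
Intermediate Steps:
g(o) = 1 (g(o) = -4 + 5 = 1)
w(F, I) = 1 + I (w(F, I) = I + 1 = 1 + I)
H = 66 (H = ((1 + 6) + 8²) - 5 = (7 + 64) - 5 = 71 - 5 = 66)
H + 11*(-145) = 66 + 11*(-145) = 66 - 1595 = -1529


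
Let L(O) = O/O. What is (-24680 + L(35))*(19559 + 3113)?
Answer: -559522288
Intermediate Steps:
L(O) = 1
(-24680 + L(35))*(19559 + 3113) = (-24680 + 1)*(19559 + 3113) = -24679*22672 = -559522288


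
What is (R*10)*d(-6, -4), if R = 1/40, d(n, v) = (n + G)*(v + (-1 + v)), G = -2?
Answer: 18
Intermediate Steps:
d(n, v) = (-1 + 2*v)*(-2 + n) (d(n, v) = (n - 2)*(v + (-1 + v)) = (-2 + n)*(-1 + 2*v) = (-1 + 2*v)*(-2 + n))
R = 1/40 ≈ 0.025000
(R*10)*d(-6, -4) = ((1/40)*10)*(2 - 1*(-6) - 4*(-4) + 2*(-6)*(-4)) = (2 + 6 + 16 + 48)/4 = (1/4)*72 = 18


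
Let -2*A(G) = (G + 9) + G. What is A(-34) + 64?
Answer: 187/2 ≈ 93.500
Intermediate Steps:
A(G) = -9/2 - G (A(G) = -((G + 9) + G)/2 = -((9 + G) + G)/2 = -(9 + 2*G)/2 = -9/2 - G)
A(-34) + 64 = (-9/2 - 1*(-34)) + 64 = (-9/2 + 34) + 64 = 59/2 + 64 = 187/2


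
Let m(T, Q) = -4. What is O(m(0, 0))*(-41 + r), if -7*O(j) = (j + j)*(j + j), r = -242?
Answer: 18112/7 ≈ 2587.4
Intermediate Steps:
O(j) = -4*j**2/7 (O(j) = -(j + j)*(j + j)/7 = -2*j*2*j/7 = -4*j**2/7)
O(m(0, 0))*(-41 + r) = (-4/7*(-4)**2)*(-41 - 242) = -4/7*16*(-283) = -64/7*(-283) = 18112/7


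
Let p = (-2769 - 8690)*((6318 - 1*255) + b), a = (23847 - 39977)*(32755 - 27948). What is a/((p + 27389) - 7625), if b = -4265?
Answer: 38768455/10291759 ≈ 3.7669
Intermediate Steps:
a = -77536910 (a = -16130*4807 = -77536910)
p = -20603282 (p = (-2769 - 8690)*((6318 - 1*255) - 4265) = -11459*((6318 - 255) - 4265) = -11459*(6063 - 4265) = -11459*1798 = -20603282)
a/((p + 27389) - 7625) = -77536910/((-20603282 + 27389) - 7625) = -77536910/(-20575893 - 7625) = -77536910/(-20583518) = -77536910*(-1/20583518) = 38768455/10291759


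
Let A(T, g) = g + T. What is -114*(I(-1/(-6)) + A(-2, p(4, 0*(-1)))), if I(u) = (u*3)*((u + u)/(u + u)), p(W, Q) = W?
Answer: -285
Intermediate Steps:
A(T, g) = T + g
I(u) = 3*u (I(u) = (3*u)*((2*u)/((2*u))) = (3*u)*((2*u)*(1/(2*u))) = (3*u)*1 = 3*u)
-114*(I(-1/(-6)) + A(-2, p(4, 0*(-1)))) = -114*(3*(-1/(-6)) + (-2 + 4)) = -114*(3*(-1*(-⅙)) + 2) = -114*(3*(⅙) + 2) = -114*(½ + 2) = -114*5/2 = -285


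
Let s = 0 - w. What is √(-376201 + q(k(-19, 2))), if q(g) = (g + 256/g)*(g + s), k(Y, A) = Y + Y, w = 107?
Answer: I*√133466811/19 ≈ 608.04*I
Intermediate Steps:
s = -107 (s = 0 - 1*107 = 0 - 107 = -107)
k(Y, A) = 2*Y
q(g) = (-107 + g)*(g + 256/g) (q(g) = (g + 256/g)*(g - 107) = (g + 256/g)*(-107 + g) = (-107 + g)*(g + 256/g))
√(-376201 + q(k(-19, 2))) = √(-376201 + (256 + (2*(-19))² - 27392/(2*(-19)) - 214*(-19))) = √(-376201 + (256 + (-38)² - 27392/(-38) - 107*(-38))) = √(-376201 + (256 + 1444 - 27392*(-1/38) + 4066)) = √(-376201 + (256 + 1444 + 13696/19 + 4066)) = √(-376201 + 123250/19) = √(-7024569/19) = I*√133466811/19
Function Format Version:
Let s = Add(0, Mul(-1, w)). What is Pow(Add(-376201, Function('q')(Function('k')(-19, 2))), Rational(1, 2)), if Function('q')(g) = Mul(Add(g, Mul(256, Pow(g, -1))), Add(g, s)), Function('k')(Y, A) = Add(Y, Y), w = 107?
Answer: Mul(Rational(1, 19), I, Pow(133466811, Rational(1, 2))) ≈ Mul(608.04, I)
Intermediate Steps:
s = -107 (s = Add(0, Mul(-1, 107)) = Add(0, -107) = -107)
Function('k')(Y, A) = Mul(2, Y)
Function('q')(g) = Mul(Add(-107, g), Add(g, Mul(256, Pow(g, -1)))) (Function('q')(g) = Mul(Add(g, Mul(256, Pow(g, -1))), Add(g, -107)) = Mul(Add(g, Mul(256, Pow(g, -1))), Add(-107, g)) = Mul(Add(-107, g), Add(g, Mul(256, Pow(g, -1)))))
Pow(Add(-376201, Function('q')(Function('k')(-19, 2))), Rational(1, 2)) = Pow(Add(-376201, Add(256, Pow(Mul(2, -19), 2), Mul(-27392, Pow(Mul(2, -19), -1)), Mul(-107, Mul(2, -19)))), Rational(1, 2)) = Pow(Add(-376201, Add(256, Pow(-38, 2), Mul(-27392, Pow(-38, -1)), Mul(-107, -38))), Rational(1, 2)) = Pow(Add(-376201, Add(256, 1444, Mul(-27392, Rational(-1, 38)), 4066)), Rational(1, 2)) = Pow(Add(-376201, Add(256, 1444, Rational(13696, 19), 4066)), Rational(1, 2)) = Pow(Add(-376201, Rational(123250, 19)), Rational(1, 2)) = Pow(Rational(-7024569, 19), Rational(1, 2)) = Mul(Rational(1, 19), I, Pow(133466811, Rational(1, 2)))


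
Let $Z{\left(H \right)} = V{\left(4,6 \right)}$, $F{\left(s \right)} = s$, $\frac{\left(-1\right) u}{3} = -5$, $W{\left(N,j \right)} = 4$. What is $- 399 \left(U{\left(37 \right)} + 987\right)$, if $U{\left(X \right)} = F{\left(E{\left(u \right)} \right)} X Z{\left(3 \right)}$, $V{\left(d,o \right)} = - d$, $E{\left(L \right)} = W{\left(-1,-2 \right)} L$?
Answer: $3149307$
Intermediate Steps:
$u = 15$ ($u = \left(-3\right) \left(-5\right) = 15$)
$E{\left(L \right)} = 4 L$
$Z{\left(H \right)} = -4$ ($Z{\left(H \right)} = \left(-1\right) 4 = -4$)
$U{\left(X \right)} = - 240 X$ ($U{\left(X \right)} = 4 \cdot 15 X \left(-4\right) = 60 X \left(-4\right) = - 240 X$)
$- 399 \left(U{\left(37 \right)} + 987\right) = - 399 \left(\left(-240\right) 37 + 987\right) = - 399 \left(-8880 + 987\right) = \left(-399\right) \left(-7893\right) = 3149307$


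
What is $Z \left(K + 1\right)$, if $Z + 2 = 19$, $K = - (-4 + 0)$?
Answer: $85$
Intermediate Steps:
$K = 4$ ($K = \left(-1\right) \left(-4\right) = 4$)
$Z = 17$ ($Z = -2 + 19 = 17$)
$Z \left(K + 1\right) = 17 \left(4 + 1\right) = 17 \cdot 5 = 85$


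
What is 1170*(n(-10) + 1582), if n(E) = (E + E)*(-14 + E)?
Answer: 2412540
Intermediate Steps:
n(E) = 2*E*(-14 + E) (n(E) = (2*E)*(-14 + E) = 2*E*(-14 + E))
1170*(n(-10) + 1582) = 1170*(2*(-10)*(-14 - 10) + 1582) = 1170*(2*(-10)*(-24) + 1582) = 1170*(480 + 1582) = 1170*2062 = 2412540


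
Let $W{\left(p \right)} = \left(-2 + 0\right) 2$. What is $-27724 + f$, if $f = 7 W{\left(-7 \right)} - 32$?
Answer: $-27784$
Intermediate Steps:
$W{\left(p \right)} = -4$ ($W{\left(p \right)} = \left(-2\right) 2 = -4$)
$f = -60$ ($f = 7 \left(-4\right) - 32 = -28 - 32 = -60$)
$-27724 + f = -27724 - 60 = -27784$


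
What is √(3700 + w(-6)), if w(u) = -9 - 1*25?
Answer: √3666 ≈ 60.547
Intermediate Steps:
w(u) = -34 (w(u) = -9 - 25 = -34)
√(3700 + w(-6)) = √(3700 - 34) = √3666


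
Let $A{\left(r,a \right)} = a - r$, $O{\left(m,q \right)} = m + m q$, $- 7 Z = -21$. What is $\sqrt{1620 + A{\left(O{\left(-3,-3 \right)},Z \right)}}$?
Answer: $7 \sqrt{33} \approx 40.212$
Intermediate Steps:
$Z = 3$ ($Z = \left(- \frac{1}{7}\right) \left(-21\right) = 3$)
$\sqrt{1620 + A{\left(O{\left(-3,-3 \right)},Z \right)}} = \sqrt{1620 + \left(3 - - 3 \left(1 - 3\right)\right)} = \sqrt{1620 + \left(3 - \left(-3\right) \left(-2\right)\right)} = \sqrt{1620 + \left(3 - 6\right)} = \sqrt{1620 - 3} = \sqrt{1617} = 7 \sqrt{33}$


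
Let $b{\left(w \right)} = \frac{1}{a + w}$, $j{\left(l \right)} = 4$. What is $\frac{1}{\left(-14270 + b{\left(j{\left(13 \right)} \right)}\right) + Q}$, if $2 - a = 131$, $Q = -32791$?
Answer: $- \frac{125}{5882626} \approx -2.1249 \cdot 10^{-5}$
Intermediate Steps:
$a = -129$ ($a = 2 - 131 = -129$)
$b{\left(w \right)} = \frac{1}{-129 + w}$
$\frac{1}{\left(-14270 + b{\left(j{\left(13 \right)} \right)}\right) + Q} = \frac{1}{\left(-14270 + \frac{1}{-129 + 4}\right) - 32791} = \frac{1}{\left(-14270 + \frac{1}{-125}\right) - 32791} = \frac{1}{\left(-14270 - \frac{1}{125}\right) - 32791} = \frac{1}{- \frac{1783751}{125} - 32791} = \frac{1}{- \frac{5882626}{125}} = - \frac{125}{5882626}$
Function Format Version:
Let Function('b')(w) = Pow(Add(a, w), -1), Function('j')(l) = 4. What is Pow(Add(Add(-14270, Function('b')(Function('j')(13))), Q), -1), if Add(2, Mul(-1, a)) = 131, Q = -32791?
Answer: Rational(-125, 5882626) ≈ -2.1249e-5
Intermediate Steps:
a = -129 (a = Add(2, Mul(-1, 131)) = Add(2, -131) = -129)
Function('b')(w) = Pow(Add(-129, w), -1)
Pow(Add(Add(-14270, Function('b')(Function('j')(13))), Q), -1) = Pow(Add(Add(-14270, Pow(Add(-129, 4), -1)), -32791), -1) = Pow(Add(Add(-14270, Pow(-125, -1)), -32791), -1) = Pow(Add(Add(-14270, Rational(-1, 125)), -32791), -1) = Pow(Add(Rational(-1783751, 125), -32791), -1) = Pow(Rational(-5882626, 125), -1) = Rational(-125, 5882626)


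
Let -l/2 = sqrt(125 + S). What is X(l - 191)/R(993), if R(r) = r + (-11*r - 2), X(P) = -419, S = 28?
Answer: 419/9932 ≈ 0.042187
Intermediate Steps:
l = -6*sqrt(17) (l = -2*sqrt(125 + 28) = -6*sqrt(17) ≈ -24.739)
R(r) = -2 - 10*r (R(r) = r + (-2 - 11*r) = -2 - 10*r)
X(l - 191)/R(993) = -419/(-2 - 10*993) = -419/(-2 - 9930) = -419/(-9932) = -419*(-1/9932) = 419/9932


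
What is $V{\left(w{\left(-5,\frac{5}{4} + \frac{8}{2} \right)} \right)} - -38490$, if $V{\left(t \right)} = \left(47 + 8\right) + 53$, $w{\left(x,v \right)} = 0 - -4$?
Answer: $38598$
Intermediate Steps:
$w{\left(x,v \right)} = 4$ ($w{\left(x,v \right)} = 0 + 4 = 4$)
$V{\left(t \right)} = 108$ ($V{\left(t \right)} = 55 + 53 = 108$)
$V{\left(w{\left(-5,\frac{5}{4} + \frac{8}{2} \right)} \right)} - -38490 = 108 - -38490 = 108 + 38490 = 38598$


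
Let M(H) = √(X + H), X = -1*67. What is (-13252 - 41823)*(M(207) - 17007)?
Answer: 936660525 - 110150*√35 ≈ 9.3601e+8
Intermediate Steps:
X = -67
M(H) = √(-67 + H)
(-13252 - 41823)*(M(207) - 17007) = (-13252 - 41823)*(√(-67 + 207) - 17007) = -55075*(√140 - 17007) = -55075*(2*√35 - 17007) = -55075*(-17007 + 2*√35) = 936660525 - 110150*√35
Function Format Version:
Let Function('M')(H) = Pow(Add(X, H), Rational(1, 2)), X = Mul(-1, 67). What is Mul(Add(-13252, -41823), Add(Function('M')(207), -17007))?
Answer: Add(936660525, Mul(-110150, Pow(35, Rational(1, 2)))) ≈ 9.3601e+8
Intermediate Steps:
X = -67
Function('M')(H) = Pow(Add(-67, H), Rational(1, 2))
Mul(Add(-13252, -41823), Add(Function('M')(207), -17007)) = Mul(Add(-13252, -41823), Add(Pow(Add(-67, 207), Rational(1, 2)), -17007)) = Mul(-55075, Add(Pow(140, Rational(1, 2)), -17007)) = Mul(-55075, Add(Mul(2, Pow(35, Rational(1, 2))), -17007)) = Mul(-55075, Add(-17007, Mul(2, Pow(35, Rational(1, 2))))) = Add(936660525, Mul(-110150, Pow(35, Rational(1, 2))))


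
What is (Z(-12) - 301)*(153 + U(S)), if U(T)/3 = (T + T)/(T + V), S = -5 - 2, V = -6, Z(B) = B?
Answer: -635703/13 ≈ -48900.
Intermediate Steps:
S = -7
U(T) = 6*T/(-6 + T) (U(T) = 3*((T + T)/(T - 6)) = 3*((2*T)/(-6 + T)) = 3*(2*T/(-6 + T)) = 6*T/(-6 + T))
(Z(-12) - 301)*(153 + U(S)) = (-12 - 301)*(153 + 6*(-7)/(-6 - 7)) = -313*(153 + 6*(-7)/(-13)) = -313*(153 + 6*(-7)*(-1/13)) = -313*(153 + 42/13) = -313*2031/13 = -635703/13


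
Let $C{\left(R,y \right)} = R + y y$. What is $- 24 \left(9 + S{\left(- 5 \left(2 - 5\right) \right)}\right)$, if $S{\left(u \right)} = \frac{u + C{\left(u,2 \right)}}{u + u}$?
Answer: $- \frac{1216}{5} \approx -243.2$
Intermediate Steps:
$C{\left(R,y \right)} = R + y^{2}$
$S{\left(u \right)} = \frac{4 + 2 u}{2 u}$ ($S{\left(u \right)} = \frac{u + \left(u + 2^{2}\right)}{u + u} = \frac{u + \left(u + 4\right)}{2 u} = \left(u + \left(4 + u\right)\right) \frac{1}{2 u} = \left(4 + 2 u\right) \frac{1}{2 u} = \frac{4 + 2 u}{2 u}$)
$- 24 \left(9 + S{\left(- 5 \left(2 - 5\right) \right)}\right) = - 24 \left(9 + \frac{2 - 5 \left(2 - 5\right)}{\left(-5\right) \left(2 - 5\right)}\right) = - 24 \left(9 + \frac{2 - -15}{\left(-5\right) \left(-3\right)}\right) = - 24 \left(9 + \frac{2 + 15}{15}\right) = - 24 \left(9 + \frac{1}{15} \cdot 17\right) = - 24 \left(9 + \frac{17}{15}\right) = \left(-24\right) \frac{152}{15} = - \frac{1216}{5}$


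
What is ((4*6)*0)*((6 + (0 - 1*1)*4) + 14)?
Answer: 0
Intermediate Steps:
((4*6)*0)*((6 + (0 - 1*1)*4) + 14) = (24*0)*((6 + (0 - 1)*4) + 14) = 0*((6 - 1*4) + 14) = 0*((6 - 4) + 14) = 0*(2 + 14) = 0*16 = 0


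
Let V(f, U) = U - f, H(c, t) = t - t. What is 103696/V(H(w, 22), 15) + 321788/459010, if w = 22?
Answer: 4760232778/688515 ≈ 6913.8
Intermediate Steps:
H(c, t) = 0
103696/V(H(w, 22), 15) + 321788/459010 = 103696/(15 - 1*0) + 321788/459010 = 103696/(15 + 0) + 321788*(1/459010) = 103696/15 + 160894/229505 = 4760232778/688515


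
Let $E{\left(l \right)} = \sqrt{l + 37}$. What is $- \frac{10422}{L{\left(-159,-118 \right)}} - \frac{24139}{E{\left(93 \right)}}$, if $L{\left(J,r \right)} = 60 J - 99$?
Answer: $\frac{386}{357} - \frac{24139 \sqrt{130}}{130} \approx -2116.1$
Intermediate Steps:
$E{\left(l \right)} = \sqrt{37 + l}$
$L{\left(J,r \right)} = -99 + 60 J$
$- \frac{10422}{L{\left(-159,-118 \right)}} - \frac{24139}{E{\left(93 \right)}} = - \frac{10422}{-99 + 60 \left(-159\right)} - \frac{24139}{\sqrt{37 + 93}} = - \frac{10422}{-99 - 9540} - \frac{24139}{\sqrt{130}} = - \frac{10422}{-9639} - 24139 \frac{\sqrt{130}}{130} = \left(-10422\right) \left(- \frac{1}{9639}\right) - \frac{24139 \sqrt{130}}{130} = \frac{386}{357} - \frac{24139 \sqrt{130}}{130}$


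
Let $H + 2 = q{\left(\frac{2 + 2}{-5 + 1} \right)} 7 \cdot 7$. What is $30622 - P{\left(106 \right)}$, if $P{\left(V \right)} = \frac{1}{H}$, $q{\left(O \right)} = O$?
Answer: $\frac{1561723}{51} \approx 30622.0$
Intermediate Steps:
$H = -51$ ($H = -2 + \frac{2 + 2}{-5 + 1} \cdot 7 \cdot 7 = -2 + \frac{4}{-4} \cdot 7 \cdot 7 = -2 + 4 \left(- \frac{1}{4}\right) 7 \cdot 7 = -2 + \left(-1\right) 7 \cdot 7 = -2 - 49 = -51$)
$P{\left(V \right)} = - \frac{1}{51}$ ($P{\left(V \right)} = \frac{1}{-51} = - \frac{1}{51}$)
$30622 - P{\left(106 \right)} = 30622 - - \frac{1}{51} = 30622 + \frac{1}{51} = \frac{1561723}{51}$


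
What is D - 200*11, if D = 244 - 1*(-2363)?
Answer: 407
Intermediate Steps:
D = 2607 (D = 244 + 2363 = 2607)
D - 200*11 = 2607 - 200*11 = 2607 - 2200 = 407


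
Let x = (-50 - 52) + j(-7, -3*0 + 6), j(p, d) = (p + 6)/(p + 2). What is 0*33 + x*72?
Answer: -36648/5 ≈ -7329.6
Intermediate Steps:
j(p, d) = (6 + p)/(2 + p)
x = -509/5 (x = (-50 - 52) + (6 - 7)/(2 - 7) = -102 - 1/(-5) = -102 - ⅕*(-1) = -102 + ⅕ = -509/5 ≈ -101.80)
0*33 + x*72 = 0*33 - 509/5*72 = 0 - 36648/5 = -36648/5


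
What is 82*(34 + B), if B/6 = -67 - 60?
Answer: -59696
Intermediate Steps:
B = -762 (B = 6*(-67 - 60) = 6*(-127) = -762)
82*(34 + B) = 82*(34 - 762) = 82*(-728) = -59696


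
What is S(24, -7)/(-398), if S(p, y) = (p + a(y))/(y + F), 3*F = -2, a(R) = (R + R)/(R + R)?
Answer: 75/9154 ≈ 0.0081931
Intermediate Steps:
a(R) = 1 (a(R) = (2*R)/((2*R)) = (2*R)*(1/(2*R)) = 1)
F = -⅔ (F = (⅓)*(-2) = -⅔ ≈ -0.66667)
S(p, y) = (1 + p)/(-⅔ + y) (S(p, y) = (p + 1)/(y - ⅔) = (1 + p)/(-⅔ + y))
S(24, -7)/(-398) = (3*(1 + 24)/(-2 + 3*(-7)))/(-398) = (3*25/(-2 - 21))*(-1/398) = (3*25/(-23))*(-1/398) = (3*(-1/23)*25)*(-1/398) = -75/23*(-1/398) = 75/9154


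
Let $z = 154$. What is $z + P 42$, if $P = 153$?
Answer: $6580$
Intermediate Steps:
$z + P 42 = 154 + 153 \cdot 42 = 154 + 6426 = 6580$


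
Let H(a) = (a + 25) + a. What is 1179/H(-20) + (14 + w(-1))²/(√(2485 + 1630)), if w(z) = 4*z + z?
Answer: -393/5 + 81*√4115/4115 ≈ -77.337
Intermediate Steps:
w(z) = 5*z
H(a) = 25 + 2*a (H(a) = (25 + a) + a = 25 + 2*a)
1179/H(-20) + (14 + w(-1))²/(√(2485 + 1630)) = 1179/(25 + 2*(-20)) + (14 + 5*(-1))²/(√(2485 + 1630)) = 1179/(25 - 40) + (14 - 5)²/(√4115) = 1179/(-15) + 9²*(√4115/4115) = 1179*(-1/15) + 81*(√4115/4115) = -393/5 + 81*√4115/4115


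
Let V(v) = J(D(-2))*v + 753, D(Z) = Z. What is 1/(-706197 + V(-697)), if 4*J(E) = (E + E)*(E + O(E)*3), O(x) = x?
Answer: -1/711020 ≈ -1.4064e-6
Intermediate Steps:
J(E) = 2*E² (J(E) = ((E + E)*(E + E*3))/4 = ((2*E)*(E + 3*E))/4 = ((2*E)*(4*E))/4 = (8*E²)/4 = 2*E²)
V(v) = 753 + 8*v (V(v) = (2*(-2)²)*v + 753 = (2*4)*v + 753 = 8*v + 753 = 753 + 8*v)
1/(-706197 + V(-697)) = 1/(-706197 + (753 + 8*(-697))) = 1/(-706197 + (753 - 5576)) = 1/(-706197 - 4823) = 1/(-711020) = -1/711020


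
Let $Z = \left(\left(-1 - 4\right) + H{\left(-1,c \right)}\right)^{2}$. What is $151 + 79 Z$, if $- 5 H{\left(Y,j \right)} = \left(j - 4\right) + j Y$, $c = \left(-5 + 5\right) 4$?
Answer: $\frac{38614}{25} \approx 1544.6$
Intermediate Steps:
$c = 0$ ($c = 0 \cdot 4 = 0$)
$H{\left(Y,j \right)} = \frac{4}{5} - \frac{j}{5} - \frac{Y j}{5}$ ($H{\left(Y,j \right)} = - \frac{\left(j - 4\right) + j Y}{5} = - \frac{\left(-4 + j\right) + Y j}{5} = - \frac{-4 + j + Y j}{5} = \frac{4}{5} - \frac{j}{5} - \frac{Y j}{5}$)
$Z = \frac{441}{25}$ ($Z = \left(\left(-1 - 4\right) - \left(- \frac{4}{5} - 0\right)\right)^{2} = \left(\left(-1 - 4\right) + \left(\frac{4}{5} + 0 + 0\right)\right)^{2} = \left(-5 + \frac{4}{5}\right)^{2} = \left(- \frac{21}{5}\right)^{2} = \frac{441}{25} \approx 17.64$)
$151 + 79 Z = 151 + 79 \cdot \frac{441}{25} = 151 + \frac{34839}{25} = \frac{38614}{25}$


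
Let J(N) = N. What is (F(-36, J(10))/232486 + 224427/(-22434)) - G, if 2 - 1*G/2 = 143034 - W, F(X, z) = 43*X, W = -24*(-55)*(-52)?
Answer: 367989485544417/869265154 ≈ 4.2333e+5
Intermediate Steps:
W = -68640 (W = 1320*(-52) = -68640)
G = -423344 (G = 4 - 2*(143034 - 1*(-68640)) = 4 - 2*(143034 + 68640) = 4 - 2*211674 = 4 - 423348 = -423344)
(F(-36, J(10))/232486 + 224427/(-22434)) - G = ((43*(-36))/232486 + 224427/(-22434)) - 1*(-423344) = (-1548*1/232486 + 224427*(-1/22434)) + 423344 = (-774/116243 - 74809/7478) + 423344 = -8701810559/869265154 + 423344 = 367989485544417/869265154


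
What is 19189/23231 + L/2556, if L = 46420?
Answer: 281857526/14844609 ≈ 18.987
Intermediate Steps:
19189/23231 + L/2556 = 19189/23231 + 46420/2556 = 19189*(1/23231) + 46420*(1/2556) = 19189/23231 + 11605/639 = 281857526/14844609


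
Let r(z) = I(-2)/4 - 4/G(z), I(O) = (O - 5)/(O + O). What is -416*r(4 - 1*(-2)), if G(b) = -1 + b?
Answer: 754/5 ≈ 150.80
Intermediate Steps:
I(O) = (-5 + O)/(2*O) (I(O) = (-5 + O)/((2*O)) = (-5 + O)*(1/(2*O)) = (-5 + O)/(2*O))
r(z) = 7/16 - 4/(-1 + z) (r(z) = ((½)*(-5 - 2)/(-2))/4 - 4/(-1 + z) = ((½)*(-½)*(-7))*(¼) - 4/(-1 + z) = (7/4)*(¼) - 4/(-1 + z) = 7/16 - 4/(-1 + z))
-416*r(4 - 1*(-2)) = -26*(-71 + 7*(4 - 1*(-2)))/(-1 + (4 - 1*(-2))) = -26*(-71 + 7*(4 + 2))/(-1 + (4 + 2)) = -26*(-71 + 7*6)/(-1 + 6) = -26*(-71 + 42)/5 = -26*(-29)/5 = -416*(-29/80) = 754/5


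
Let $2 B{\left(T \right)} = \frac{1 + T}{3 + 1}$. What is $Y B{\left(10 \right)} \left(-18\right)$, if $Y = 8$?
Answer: $-198$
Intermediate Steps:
$B{\left(T \right)} = \frac{1}{8} + \frac{T}{8}$ ($B{\left(T \right)} = \frac{\left(1 + T\right) \frac{1}{3 + 1}}{2} = \frac{\left(1 + T\right) \frac{1}{4}}{2} = \frac{\frac{1}{4} + \frac{T}{4}}{2} = \frac{1}{8} + \frac{T}{8}$)
$Y B{\left(10 \right)} \left(-18\right) = 8 \left(\frac{1}{8} + \frac{1}{8} \cdot 10\right) \left(-18\right) = 8 \left(\frac{1}{8} + \frac{5}{4}\right) \left(-18\right) = 8 \cdot \frac{11}{8} \left(-18\right) = 11 \left(-18\right) = -198$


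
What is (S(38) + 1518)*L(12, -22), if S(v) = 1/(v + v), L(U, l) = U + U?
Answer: 692214/19 ≈ 36432.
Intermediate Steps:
L(U, l) = 2*U
S(v) = 1/(2*v)
(S(38) + 1518)*L(12, -22) = ((1/2)/38 + 1518)*(2*12) = ((1/2)*(1/38) + 1518)*24 = (1/76 + 1518)*24 = (115369/76)*24 = 692214/19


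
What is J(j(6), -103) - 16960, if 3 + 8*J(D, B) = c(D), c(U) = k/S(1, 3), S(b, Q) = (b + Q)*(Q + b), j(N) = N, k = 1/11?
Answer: -23880207/1408 ≈ -16960.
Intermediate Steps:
k = 1/11 ≈ 0.090909
S(b, Q) = (Q + b)² (S(b, Q) = (Q + b)*(Q + b) = (Q + b)²)
c(U) = 1/176 (c(U) = 1/(11*((3 + 1)²)) = 1/(11*(4²)) = (1/11)/16 = (1/11)*(1/16) = 1/176)
J(D, B) = -527/1408 (J(D, B) = -3/8 + (⅛)*(1/176) = -3/8 + 1/1408 = -527/1408)
J(j(6), -103) - 16960 = -527/1408 - 16960 = -23880207/1408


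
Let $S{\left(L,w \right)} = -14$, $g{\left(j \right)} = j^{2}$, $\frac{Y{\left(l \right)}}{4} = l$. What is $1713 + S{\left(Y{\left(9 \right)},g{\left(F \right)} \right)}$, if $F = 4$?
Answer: $1699$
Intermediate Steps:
$Y{\left(l \right)} = 4 l$
$1713 + S{\left(Y{\left(9 \right)},g{\left(F \right)} \right)} = 1713 - 14 = 1699$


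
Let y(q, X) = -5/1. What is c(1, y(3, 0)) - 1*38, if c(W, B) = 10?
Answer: -28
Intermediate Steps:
y(q, X) = -5 (y(q, X) = -5*1 = -5)
c(1, y(3, 0)) - 1*38 = 10 - 1*38 = 10 - 38 = -28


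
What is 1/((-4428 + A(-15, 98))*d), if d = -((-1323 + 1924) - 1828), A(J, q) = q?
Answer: -1/5312910 ≈ -1.8822e-7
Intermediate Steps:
d = 1227 (d = -(601 - 1828) = -1*(-1227) = 1227)
1/((-4428 + A(-15, 98))*d) = 1/((-4428 + 98)*1227) = (1/1227)/(-4330) = -1/4330*1/1227 = -1/5312910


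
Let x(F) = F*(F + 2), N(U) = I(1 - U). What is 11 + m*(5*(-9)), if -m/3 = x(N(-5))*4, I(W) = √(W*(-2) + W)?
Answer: -3229 + 1080*I*√6 ≈ -3229.0 + 2645.4*I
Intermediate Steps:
I(W) = √(-W) (I(W) = √(-2*W + W) = √(-W))
N(U) = √(-1 + U) (N(U) = √(-(1 - U)) = √(-1 + U))
x(F) = F*(2 + F)
m = -12*I*√6*(2 + I*√6) (m = -3*√(-1 - 5)*(2 + √(-1 - 5))*4 = -3*√(-6)*(2 + √(-6))*4 = -3*(I*√6)*(2 + I*√6)*4 = -3*I*√6*(2 + I*√6)*4 = -12*I*√6*(2 + I*√6) ≈ 72.0 - 58.788*I)
11 + m*(5*(-9)) = 11 + (72 - 24*I*√6)*(5*(-9)) = 11 + (72 - 24*I*√6)*(-45) = 11 + (-3240 + 1080*I*√6) = -3229 + 1080*I*√6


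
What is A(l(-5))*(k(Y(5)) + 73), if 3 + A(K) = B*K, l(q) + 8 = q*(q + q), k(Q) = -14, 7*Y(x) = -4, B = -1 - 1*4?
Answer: -12567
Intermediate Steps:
B = -5 (B = -1 - 4 = -5)
Y(x) = -4/7 (Y(x) = (1/7)*(-4) = -4/7)
l(q) = -8 + 2*q**2 (l(q) = -8 + q*(q + q) = -8 + q*(2*q) = -8 + 2*q**2)
A(K) = -3 - 5*K
A(l(-5))*(k(Y(5)) + 73) = (-3 - 5*(-8 + 2*(-5)**2))*(-14 + 73) = (-3 - 5*(-8 + 2*25))*59 = (-3 - 5*(-8 + 50))*59 = (-3 - 5*42)*59 = (-3 - 210)*59 = -213*59 = -12567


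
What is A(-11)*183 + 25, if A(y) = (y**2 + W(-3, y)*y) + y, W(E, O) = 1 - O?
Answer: -4001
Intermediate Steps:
A(y) = y + y**2 + y*(1 - y) (A(y) = (y**2 + (1 - y)*y) + y = (y**2 + y*(1 - y)) + y = y + y**2 + y*(1 - y))
A(-11)*183 + 25 = (2*(-11))*183 + 25 = -22*183 + 25 = -4026 + 25 = -4001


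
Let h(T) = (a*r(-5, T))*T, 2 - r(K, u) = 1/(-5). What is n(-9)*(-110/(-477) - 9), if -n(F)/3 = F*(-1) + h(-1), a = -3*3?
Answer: 200784/265 ≈ 757.68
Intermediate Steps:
a = -9
r(K, u) = 11/5 (r(K, u) = 2 - 1/(-5) = 2 - 1*(-⅕) = 2 + ⅕ = 11/5)
h(T) = -99*T/5 (h(T) = (-9*11/5)*T = -99*T/5)
n(F) = -297/5 + 3*F (n(F) = -3*(F*(-1) - 99/5*(-1)) = -3*(-F + 99/5) = -3*(99/5 - F) = -297/5 + 3*F)
n(-9)*(-110/(-477) - 9) = (-297/5 + 3*(-9))*(-110/(-477) - 9) = (-297/5 - 27)*(-110*(-1/477) - 9) = -432*(110/477 - 9)/5 = -432/5*(-4183/477) = 200784/265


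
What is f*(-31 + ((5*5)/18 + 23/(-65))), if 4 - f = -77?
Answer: -315531/130 ≈ -2427.2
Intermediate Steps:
f = 81 (f = 4 - 1*(-77) = 4 + 77 = 81)
f*(-31 + ((5*5)/18 + 23/(-65))) = 81*(-31 + ((5*5)/18 + 23/(-65))) = 81*(-31 + (25*(1/18) + 23*(-1/65))) = 81*(-31 + (25/18 - 23/65)) = 81*(-31 + 1211/1170) = 81*(-35059/1170) = -315531/130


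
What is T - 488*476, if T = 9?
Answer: -232279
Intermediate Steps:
T - 488*476 = 9 - 488*476 = 9 - 232288 = -232279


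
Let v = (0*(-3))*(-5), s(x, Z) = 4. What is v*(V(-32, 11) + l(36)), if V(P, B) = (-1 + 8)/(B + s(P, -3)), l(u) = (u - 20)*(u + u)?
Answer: 0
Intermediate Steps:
l(u) = 2*u*(-20 + u) (l(u) = (-20 + u)*(2*u) = 2*u*(-20 + u))
v = 0 (v = 0*(-5) = 0)
V(P, B) = 7/(4 + B) (V(P, B) = (-1 + 8)/(B + 4) = 7/(4 + B))
v*(V(-32, 11) + l(36)) = 0*(7/(4 + 11) + 2*36*(-20 + 36)) = 0*(7/15 + 2*36*16) = 0*(7*(1/15) + 1152) = 0*(7/15 + 1152) = 0*(17287/15) = 0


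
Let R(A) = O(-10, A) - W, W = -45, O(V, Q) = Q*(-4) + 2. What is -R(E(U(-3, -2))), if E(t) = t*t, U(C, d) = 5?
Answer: 53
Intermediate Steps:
O(V, Q) = 2 - 4*Q (O(V, Q) = -4*Q + 2 = 2 - 4*Q)
E(t) = t**2
R(A) = 47 - 4*A (R(A) = (2 - 4*A) - 1*(-45) = (2 - 4*A) + 45 = 47 - 4*A)
-R(E(U(-3, -2))) = -(47 - 4*5**2) = -(47 - 4*25) = -(47 - 100) = -1*(-53) = 53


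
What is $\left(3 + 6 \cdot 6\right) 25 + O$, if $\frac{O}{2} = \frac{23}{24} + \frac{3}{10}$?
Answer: $\frac{58651}{60} \approx 977.52$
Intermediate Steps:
$O = \frac{151}{60}$ ($O = 2 \left(\frac{23}{24} + \frac{3}{10}\right) = 2 \cdot \frac{151}{120} = \frac{151}{60} \approx 2.5167$)
$\left(3 + 6 \cdot 6\right) 25 + O = \left(3 + 6 \cdot 6\right) 25 + \frac{151}{60} = \left(3 + 36\right) 25 + \frac{151}{60} = 39 \cdot 25 + \frac{151}{60} = 975 + \frac{151}{60} = \frac{58651}{60}$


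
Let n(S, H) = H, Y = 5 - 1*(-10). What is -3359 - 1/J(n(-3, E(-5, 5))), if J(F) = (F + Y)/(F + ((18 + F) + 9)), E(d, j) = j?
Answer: -67217/20 ≈ -3360.9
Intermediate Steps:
Y = 15 (Y = 5 + 10 = 15)
J(F) = (15 + F)/(27 + 2*F) (J(F) = (F + 15)/(F + ((18 + F) + 9)) = (15 + F)/(F + (27 + F)) = (15 + F)/(27 + 2*F))
-3359 - 1/J(n(-3, E(-5, 5))) = -3359 - 1/((15 + 5)/(27 + 2*5)) = -3359 - 1/(20/(27 + 10)) = -3359 - 1/(20/37) = -3359 - 1/((1/37)*20) = -3359 - 1/20/37 = -3359 - 1*37/20 = -3359 - 37/20 = -67217/20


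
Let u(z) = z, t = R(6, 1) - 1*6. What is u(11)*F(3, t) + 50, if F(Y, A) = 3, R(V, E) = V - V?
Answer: 83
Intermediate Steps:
R(V, E) = 0
t = -6 (t = 0 - 1*6 = 0 - 6 = -6)
u(11)*F(3, t) + 50 = 11*3 + 50 = 33 + 50 = 83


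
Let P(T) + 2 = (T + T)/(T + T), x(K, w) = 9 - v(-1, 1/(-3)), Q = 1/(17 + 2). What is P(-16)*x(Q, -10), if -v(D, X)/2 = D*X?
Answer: -29/3 ≈ -9.6667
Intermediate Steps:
v(D, X) = -2*D*X
Q = 1/19 ≈ 0.052632
x(K, w) = 29/3 (x(K, w) = 9 - (-2)*(-1)/(-3) = 9 - (-2)*(-1)*(-1)/3 = 9 - 1*(-2/3) = 9 + 2/3 = 29/3)
P(T) = -1 (P(T) = -2 + (T + T)/(T + T) = -2 + (2*T)/((2*T)) = -2 + (2*T)*(1/(2*T)) = -2 + 1 = -1)
P(-16)*x(Q, -10) = -1*29/3 = -29/3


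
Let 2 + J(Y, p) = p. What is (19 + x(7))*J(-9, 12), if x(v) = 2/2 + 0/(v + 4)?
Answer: 200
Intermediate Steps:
J(Y, p) = -2 + p
x(v) = 1 (x(v) = 2*(½) + 0/(4 + v) = 1 + 0 = 1)
(19 + x(7))*J(-9, 12) = (19 + 1)*(-2 + 12) = 20*10 = 200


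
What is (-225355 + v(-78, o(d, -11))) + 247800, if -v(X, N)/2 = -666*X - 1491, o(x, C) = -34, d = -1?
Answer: -78469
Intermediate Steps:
v(X, N) = 2982 + 1332*X (v(X, N) = -2*(-666*X - 1491) = -2*(-1491 - 666*X) = 2982 + 1332*X)
(-225355 + v(-78, o(d, -11))) + 247800 = (-225355 + (2982 + 1332*(-78))) + 247800 = (-225355 + (2982 - 103896)) + 247800 = (-225355 - 100914) + 247800 = -326269 + 247800 = -78469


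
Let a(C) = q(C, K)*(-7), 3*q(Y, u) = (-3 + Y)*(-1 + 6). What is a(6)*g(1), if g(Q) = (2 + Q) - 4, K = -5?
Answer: 35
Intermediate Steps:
q(Y, u) = -5 + 5*Y/3 (q(Y, u) = ((-3 + Y)*(-1 + 6))/3 = ((-3 + Y)*5)/3 = (-15 + 5*Y)/3 = -5 + 5*Y/3)
a(C) = 35 - 35*C/3 (a(C) = (-5 + 5*C/3)*(-7) = 35 - 35*C/3)
g(Q) = -2 + Q
a(6)*g(1) = (35 - 35/3*6)*(-2 + 1) = (35 - 70)*(-1) = -35*(-1) = 35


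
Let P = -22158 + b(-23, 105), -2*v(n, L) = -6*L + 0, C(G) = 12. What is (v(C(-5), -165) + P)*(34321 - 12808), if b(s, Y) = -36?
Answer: -488108457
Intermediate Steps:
v(n, L) = 3*L (v(n, L) = -(-6*L + 0)/2 = -(-3)*L = 3*L)
P = -22194 (P = -22158 - 36 = -22194)
(v(C(-5), -165) + P)*(34321 - 12808) = (3*(-165) - 22194)*(34321 - 12808) = (-495 - 22194)*21513 = -22689*21513 = -488108457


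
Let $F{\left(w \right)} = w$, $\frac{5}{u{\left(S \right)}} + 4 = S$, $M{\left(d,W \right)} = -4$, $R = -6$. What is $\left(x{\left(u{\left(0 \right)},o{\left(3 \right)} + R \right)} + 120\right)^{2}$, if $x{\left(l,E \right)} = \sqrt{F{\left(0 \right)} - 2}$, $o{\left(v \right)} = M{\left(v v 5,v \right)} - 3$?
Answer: $\left(120 + i \sqrt{2}\right)^{2} \approx 14398.0 + 339.41 i$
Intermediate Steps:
$u{\left(S \right)} = \frac{5}{-4 + S}$
$o{\left(v \right)} = -7$ ($o{\left(v \right)} = -4 - 3 = -7$)
$x{\left(l,E \right)} = i \sqrt{2}$ ($x{\left(l,E \right)} = \sqrt{0 - 2} = \sqrt{-2} = i \sqrt{2}$)
$\left(x{\left(u{\left(0 \right)},o{\left(3 \right)} + R \right)} + 120\right)^{2} = \left(i \sqrt{2} + 120\right)^{2} = \left(120 + i \sqrt{2}\right)^{2}$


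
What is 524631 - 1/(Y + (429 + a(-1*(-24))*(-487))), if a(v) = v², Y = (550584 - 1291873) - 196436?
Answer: 638899828849/1217808 ≈ 5.2463e+5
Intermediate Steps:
Y = -937725 (Y = -741289 - 196436 = -937725)
524631 - 1/(Y + (429 + a(-1*(-24))*(-487))) = 524631 - 1/(-937725 + (429 + (-1*(-24))²*(-487))) = 524631 - 1/(-937725 + (429 + 24²*(-487))) = 524631 - 1/(-937725 + (429 + 576*(-487))) = 524631 - 1/(-937725 + (429 - 280512)) = 524631 - 1/(-937725 - 280083) = 524631 - 1/(-1217808) = 524631 - 1*(-1/1217808) = 524631 + 1/1217808 = 638899828849/1217808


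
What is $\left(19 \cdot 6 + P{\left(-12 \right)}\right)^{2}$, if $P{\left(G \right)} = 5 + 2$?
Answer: $14641$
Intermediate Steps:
$P{\left(G \right)} = 7$
$\left(19 \cdot 6 + P{\left(-12 \right)}\right)^{2} = \left(19 \cdot 6 + 7\right)^{2} = \left(114 + 7\right)^{2} = 121^{2} = 14641$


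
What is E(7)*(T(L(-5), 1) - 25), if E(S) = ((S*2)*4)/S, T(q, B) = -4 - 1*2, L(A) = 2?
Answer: -248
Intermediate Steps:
T(q, B) = -6 (T(q, B) = -4 - 2 = -6)
E(S) = 8 (E(S) = ((2*S)*4)/S = (8*S)/S = 8)
E(7)*(T(L(-5), 1) - 25) = 8*(-6 - 25) = 8*(-31) = -248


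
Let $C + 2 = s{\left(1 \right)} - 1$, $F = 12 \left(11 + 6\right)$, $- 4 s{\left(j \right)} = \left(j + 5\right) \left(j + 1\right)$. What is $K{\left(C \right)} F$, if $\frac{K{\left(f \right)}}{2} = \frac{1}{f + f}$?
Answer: $-34$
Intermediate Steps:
$s{\left(j \right)} = - \frac{\left(1 + j\right) \left(5 + j\right)}{4}$ ($s{\left(j \right)} = - \frac{\left(j + 5\right) \left(j + 1\right)}{4} = - \frac{\left(5 + j\right) \left(1 + j\right)}{4} = - \frac{\left(1 + j\right) \left(5 + j\right)}{4}$)
$F = 204$ ($F = 12 \cdot 17 = 204$)
$C = -6$ ($C = -2 - 4 = -6$)
$K{\left(f \right)} = \frac{1}{f}$ ($K{\left(f \right)} = \frac{2}{f + f} = \frac{2}{2 f} = 2 \frac{1}{2 f} = \frac{1}{f}$)
$K{\left(C \right)} F = \frac{1}{-6} \cdot 204 = \left(- \frac{1}{6}\right) 204 = -34$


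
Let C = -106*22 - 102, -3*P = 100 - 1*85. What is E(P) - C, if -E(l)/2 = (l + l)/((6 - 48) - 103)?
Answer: 70582/29 ≈ 2433.9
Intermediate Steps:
P = -5 (P = -(100 - 1*85)/3 = -(100 - 85)/3 = -1/3*15 = -5)
E(l) = 4*l/145 (E(l) = -2*(l + l)/((6 - 48) - 103) = -2*2*l/(-42 - 103) = -2*2*l/(-145) = -2*2*l*(-1)/145 = -(-4)*l/145 = 4*l/145)
C = -2434 (C = -2332 - 102 = -2434)
E(P) - C = (4/145)*(-5) - 1*(-2434) = -4/29 + 2434 = 70582/29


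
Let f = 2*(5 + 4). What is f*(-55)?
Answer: -990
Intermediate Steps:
f = 18 (f = 2*9 = 18)
f*(-55) = 18*(-55) = -990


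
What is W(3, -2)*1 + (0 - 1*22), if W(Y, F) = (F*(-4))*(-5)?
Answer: -62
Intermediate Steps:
W(Y, F) = 20*F (W(Y, F) = -4*F*(-5) = 20*F)
W(3, -2)*1 + (0 - 1*22) = (20*(-2))*1 + (0 - 1*22) = -40*1 + (0 - 22) = -40 - 22 = -62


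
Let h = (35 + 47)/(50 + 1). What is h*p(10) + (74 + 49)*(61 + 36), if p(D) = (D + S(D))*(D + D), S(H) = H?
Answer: 641281/51 ≈ 12574.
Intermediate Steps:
h = 82/51 ≈ 1.6078
p(D) = 4*D² (p(D) = (D + D)*(D + D) = (2*D)*(2*D) = 4*D²)
h*p(10) + (74 + 49)*(61 + 36) = 82*(4*10²)/51 + (74 + 49)*(61 + 36) = 82*(4*100)/51 + 123*97 = (82/51)*400 + 11931 = 32800/51 + 11931 = 641281/51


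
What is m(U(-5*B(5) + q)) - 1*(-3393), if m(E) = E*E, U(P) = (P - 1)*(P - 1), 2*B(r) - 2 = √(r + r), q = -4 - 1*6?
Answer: 675341/4 + 50960*√10 ≈ 3.2999e+5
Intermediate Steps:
q = -10 (q = -4 - 6 = -10)
B(r) = 1 + √2*√r/2 (B(r) = 1 + √(r + r)/2 = 1 + √(2*r)/2 = 1 + (√2*√r)/2 = 1 + √2*√r/2)
U(P) = (-1 + P)² (U(P) = (-1 + P)*(-1 + P) = (-1 + P)²)
m(E) = E²
m(U(-5*B(5) + q)) - 1*(-3393) = ((-1 + (-5*(1 + √2*√5/2) - 10))²)² - 1*(-3393) = ((-1 + (-5*(1 + √10/2) - 10))²)² + 3393 = ((-1 + ((-5 - 5*√10/2) - 10))²)² + 3393 = ((-1 + (-15 - 5*√10/2))²)² + 3393 = ((-16 - 5*√10/2)²)² + 3393 = (-16 - 5*√10/2)⁴ + 3393 = 3393 + (-16 - 5*√10/2)⁴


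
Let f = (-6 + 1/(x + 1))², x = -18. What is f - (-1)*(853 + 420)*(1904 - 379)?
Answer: 561053534/289 ≈ 1.9414e+6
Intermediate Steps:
f = 10609/289 (f = (-6 + 1/(-18 + 1))² = (-6 + 1/(-17))² = (-6 - 1/17)² = (-103/17)² = 10609/289 ≈ 36.709)
f - (-1)*(853 + 420)*(1904 - 379) = 10609/289 - (-1)*(853 + 420)*(1904 - 379) = 10609/289 - (-1)*1273*1525 = 10609/289 - (-1)*1941325 = 10609/289 - 1*(-1941325) = 10609/289 + 1941325 = 561053534/289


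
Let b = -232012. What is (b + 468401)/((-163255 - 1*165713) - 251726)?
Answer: -236389/580694 ≈ -0.40708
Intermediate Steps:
(b + 468401)/((-163255 - 1*165713) - 251726) = (-232012 + 468401)/((-163255 - 1*165713) - 251726) = 236389/((-163255 - 165713) - 251726) = 236389/(-328968 - 251726) = 236389/(-580694) = 236389*(-1/580694) = -236389/580694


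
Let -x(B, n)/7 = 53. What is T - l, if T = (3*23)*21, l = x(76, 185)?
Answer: 1820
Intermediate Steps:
x(B, n) = -371 (x(B, n) = -7*53 = -371)
l = -371
T = 1449 (T = 69*21 = 1449)
T - l = 1449 - 1*(-371) = 1449 + 371 = 1820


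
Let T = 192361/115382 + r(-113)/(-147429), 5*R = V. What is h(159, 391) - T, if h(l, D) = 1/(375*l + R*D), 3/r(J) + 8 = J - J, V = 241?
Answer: -3708995721978157/2224743906866856 ≈ -1.6672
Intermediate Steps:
R = 241/5 (R = (⅕)*241 = 241/5 ≈ 48.200)
r(J) = -3/8 (r(J) = 3/(-8 + (J - J)) = 3/(-8 + 0) = 3/(-8) = 3*(-⅛) = -3/8)
h(l, D) = 1/(375*l + 241*D/5)
T = 37812844183/22680870504 (T = 192361/115382 - 3/8/(-147429) = 192361*(1/115382) - 3/8*(-1/147429) = 192361/115382 + 1/393144 = 37812844183/22680870504 ≈ 1.6672)
h(159, 391) - T = 5/(241*391 + 1875*159) - 1*37812844183/22680870504 = 5/(94231 + 298125) - 37812844183/22680870504 = 5/392356 - 37812844183/22680870504 = -3708995721978157/2224743906866856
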